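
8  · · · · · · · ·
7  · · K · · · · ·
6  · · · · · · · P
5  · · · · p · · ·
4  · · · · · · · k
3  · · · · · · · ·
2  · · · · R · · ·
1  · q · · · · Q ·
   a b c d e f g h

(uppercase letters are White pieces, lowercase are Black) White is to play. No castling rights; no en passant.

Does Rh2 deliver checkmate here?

yes

After Rh2: black king on h4; in check: yes, from the white rook on h2.
King squares — g3: attacked by Qg1; h3: attacked by Rh2; g4: attacked by Qg1; g5: attacked by Qg1; h5: attacked by Rh2.
Black has no legal moves → checkmate.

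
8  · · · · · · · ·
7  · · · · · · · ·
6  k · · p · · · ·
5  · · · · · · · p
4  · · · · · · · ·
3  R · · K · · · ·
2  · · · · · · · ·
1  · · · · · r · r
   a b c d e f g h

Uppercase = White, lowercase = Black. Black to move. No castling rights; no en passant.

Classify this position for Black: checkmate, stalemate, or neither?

Black to move; black king on a6.
In check: yes, from the white rook on a3.
Legal moves for Black: Kb7, Kb6, Kb5.
Black is in check but has 3 legal moves → neither.

neither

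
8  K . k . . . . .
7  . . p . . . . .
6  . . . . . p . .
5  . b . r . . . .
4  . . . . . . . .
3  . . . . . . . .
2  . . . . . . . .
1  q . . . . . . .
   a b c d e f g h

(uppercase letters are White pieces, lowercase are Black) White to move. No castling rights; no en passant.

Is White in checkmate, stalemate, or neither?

White to move; white king on a8.
In check: yes, from the black queen on a1.
King squares — a7: attacked by Qa1; b7: attacked by Kc8; b8: attacked by Kc8.
Legal moves for White: none.
In check with no legal moves → checkmate.

checkmate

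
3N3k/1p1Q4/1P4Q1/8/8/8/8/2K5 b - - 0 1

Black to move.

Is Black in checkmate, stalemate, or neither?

stalemate

Black to move; black king on h8.
In check: no.
King squares — g7: attacked by Qg6; h7: attacked by Qg6; g8: attacked by Qg6.
Legal moves for Black: none.
Not in check and no legal moves → stalemate.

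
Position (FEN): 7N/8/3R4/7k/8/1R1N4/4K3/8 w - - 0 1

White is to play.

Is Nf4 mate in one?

no

After Nf4: black king on h5; in check: yes, from the white knight on f4.
Black has 3 legal replies: Kg5, Kh4, Kg4.
In check but a legal move exists → not checkmate.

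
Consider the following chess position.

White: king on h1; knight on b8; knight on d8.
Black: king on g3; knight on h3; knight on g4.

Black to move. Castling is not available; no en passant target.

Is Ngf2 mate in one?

After Ngf2: white king on h1; in check: yes, from the black knight on f2.
King squares — g1: attacked by Nh3; g2: attacked by Kg3; h2: attacked by Kg3.
White has no legal moves → checkmate.

yes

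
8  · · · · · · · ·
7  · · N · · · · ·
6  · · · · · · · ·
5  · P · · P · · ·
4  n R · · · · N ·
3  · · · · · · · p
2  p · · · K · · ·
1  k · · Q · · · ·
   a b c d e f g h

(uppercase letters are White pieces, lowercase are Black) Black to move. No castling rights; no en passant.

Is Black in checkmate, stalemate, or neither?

Black to move; black king on a1.
In check: yes, from the white queen on d1.
King squares — b1: attacked by Qd1; a2: own pawn; b2: attacked by Rb4.
Legal moves for Black: none.
In check with no legal moves → checkmate.

checkmate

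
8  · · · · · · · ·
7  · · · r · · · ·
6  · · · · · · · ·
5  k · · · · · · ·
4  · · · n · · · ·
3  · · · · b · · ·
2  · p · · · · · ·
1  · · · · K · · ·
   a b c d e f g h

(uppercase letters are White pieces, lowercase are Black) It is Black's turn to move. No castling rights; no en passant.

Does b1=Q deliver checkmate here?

yes

After b1=Q: white king on e1; in check: yes, from the black queen on b1.
King squares — d1: attacked by Qb1; f1: attacked by Qb1; d2: attacked by Be3; e2: attacked by Nd4; f2: attacked by Be3.
White has no legal moves → checkmate.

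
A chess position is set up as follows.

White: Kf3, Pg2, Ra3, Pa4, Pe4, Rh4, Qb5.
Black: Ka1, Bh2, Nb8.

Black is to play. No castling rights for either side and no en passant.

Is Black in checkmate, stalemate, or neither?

checkmate

Black to move; black king on a1.
In check: yes, from the white rook on a3.
King squares — b1: attacked by Qb5; a2: attacked by Ra3; b2: attacked by Qb5.
Legal moves for Black: none.
In check with no legal moves → checkmate.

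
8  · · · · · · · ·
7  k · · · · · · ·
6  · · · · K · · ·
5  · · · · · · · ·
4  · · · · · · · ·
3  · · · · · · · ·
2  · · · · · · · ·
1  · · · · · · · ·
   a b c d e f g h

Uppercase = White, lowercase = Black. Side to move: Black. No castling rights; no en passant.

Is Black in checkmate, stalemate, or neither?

Black to move; black king on a7.
In check: no.
Legal moves for Black: Kb8, Ka8, Kb7, Kb6, Ka6.
Black has 5 legal moves and is not in check → neither.

neither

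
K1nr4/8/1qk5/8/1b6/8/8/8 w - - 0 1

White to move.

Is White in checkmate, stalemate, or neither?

stalemate

White to move; white king on a8.
In check: no.
King squares — a7: attacked by Qb6; b7: attacked by Qb6; b8: attacked by Qb6.
Legal moves for White: none.
Not in check and no legal moves → stalemate.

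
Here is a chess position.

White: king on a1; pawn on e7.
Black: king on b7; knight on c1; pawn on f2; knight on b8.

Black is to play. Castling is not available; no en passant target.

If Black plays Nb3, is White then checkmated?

After Nb3: white king on a1; in check: yes, from the black knight on b3.
White has 3 legal replies: Kb2, Ka2, Kb1.
In check but a legal move exists → not checkmate.

no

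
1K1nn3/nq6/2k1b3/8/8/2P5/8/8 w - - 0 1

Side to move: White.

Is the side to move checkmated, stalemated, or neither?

White to move; white king on b8.
In check: yes, from the black queen on b7.
King squares — a7: attacked by Qb7; b7: attacked by Kc6; c7: attacked by Kc6; a8: attacked by Qb7; c8: attacked by Be6.
Legal moves for White: none.
In check with no legal moves → checkmate.

checkmate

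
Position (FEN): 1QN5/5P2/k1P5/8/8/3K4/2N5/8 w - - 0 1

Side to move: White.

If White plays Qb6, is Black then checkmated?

After Qb6: black king on a6; in check: yes, from the white queen on b6.
King squares — a5: attacked by Qb6; b5: attacked by Qb6; b6: attacked by Nc8; a7: attacked by Qb6; b7: attacked by Qb6.
Black has no legal moves → checkmate.

yes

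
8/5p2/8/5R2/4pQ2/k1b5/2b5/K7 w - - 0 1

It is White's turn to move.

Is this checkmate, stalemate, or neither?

checkmate

White to move; white king on a1.
In check: yes, from the black bishop on c3.
King squares — b1: attacked by Bc2; a2: attacked by Ka3; b2: attacked by Ka3.
Legal moves for White: none.
In check with no legal moves → checkmate.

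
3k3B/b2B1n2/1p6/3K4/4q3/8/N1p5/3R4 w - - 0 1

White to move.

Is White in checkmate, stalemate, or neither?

White to move; white king on d5.
In check: yes, from the black queen on e4.
King squares — c4: attacked by Qe4; d4: attacked by Qe4; e4: available; c5: attacked by Pb6; e5: attacked by Qe4; c6: attacked by Qe4; d6: attacked by Nf7; e6: attacked by Qe4.
Legal moves for White: Kxe4.
White is in check but has 1 legal move → neither.

neither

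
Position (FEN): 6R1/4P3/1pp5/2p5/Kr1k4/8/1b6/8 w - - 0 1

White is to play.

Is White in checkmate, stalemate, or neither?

checkmate

White to move; white king on a4.
In check: yes, from the black rook on b4.
King squares — a3: attacked by Bb2; b3: attacked by Rb4; b4: attacked by Pc5; a5: attacked by Pb6; b5: attacked by Rb4.
Legal moves for White: none.
In check with no legal moves → checkmate.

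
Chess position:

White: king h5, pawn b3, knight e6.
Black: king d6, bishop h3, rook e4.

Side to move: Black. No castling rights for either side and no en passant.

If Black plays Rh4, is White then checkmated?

After Rh4: white king on h5; in check: yes, from the black rook on h4.
White has 3 legal replies: Kg6, Kg5, Kxh4.
In check but a legal move exists → not checkmate.

no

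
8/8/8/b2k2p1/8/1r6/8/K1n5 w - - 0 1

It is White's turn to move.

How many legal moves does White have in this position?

White to move; king on a1.
In check: no.
Legal moves: none.
Count: 0.

0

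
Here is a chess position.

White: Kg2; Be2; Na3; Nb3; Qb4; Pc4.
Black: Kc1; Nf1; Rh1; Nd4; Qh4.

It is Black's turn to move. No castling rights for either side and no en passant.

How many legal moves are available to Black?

2

Black to move; king on c1.
In check: yes, from the white knight on b3.
Legal moves: Kb2, Nxb3.
Count: 2.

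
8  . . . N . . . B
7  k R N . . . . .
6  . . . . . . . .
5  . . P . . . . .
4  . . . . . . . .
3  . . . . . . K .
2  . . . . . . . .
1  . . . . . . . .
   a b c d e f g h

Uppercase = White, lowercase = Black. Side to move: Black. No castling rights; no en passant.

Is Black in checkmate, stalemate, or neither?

checkmate

Black to move; black king on a7.
In check: yes, from the white rook on b7.
King squares — a6: attacked by Nc7; b6: attacked by Pc5; b7: attacked by Nd8; a8: attacked by Nc7; b8: attacked by Rb7.
Legal moves for Black: none.
In check with no legal moves → checkmate.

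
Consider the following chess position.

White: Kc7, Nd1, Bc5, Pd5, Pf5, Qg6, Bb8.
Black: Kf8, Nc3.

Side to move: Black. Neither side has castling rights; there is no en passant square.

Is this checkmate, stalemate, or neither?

checkmate

Black to move; black king on f8.
In check: yes, from the white bishop on c5.
King squares — e7: attacked by Bc5; f7: attacked by Qg6; g7: attacked by Qg6; e8: attacked by Qg6; g8: attacked by Qg6.
Legal moves for Black: none.
In check with no legal moves → checkmate.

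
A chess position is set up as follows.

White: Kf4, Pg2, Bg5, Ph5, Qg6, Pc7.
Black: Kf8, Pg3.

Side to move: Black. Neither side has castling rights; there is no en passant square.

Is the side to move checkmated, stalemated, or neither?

Black to move; black king on f8.
In check: no.
King squares — e7: attacked by Bg5; f7: attacked by Qg6; g7: attacked by Qg6; e8: attacked by Qg6; g8: attacked by Qg6.
Legal moves for Black: none.
Not in check and no legal moves → stalemate.

stalemate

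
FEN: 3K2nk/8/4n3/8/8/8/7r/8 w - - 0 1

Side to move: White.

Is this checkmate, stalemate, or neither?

White to move; white king on d8.
In check: yes, from the black knight on e6.
King squares — c7: attacked by Ne6; d7: available; e7: attacked by Ng8; c8: available; e8: available.
Legal moves for White: Ke8, Kc8, Kd7.
White is in check but has 3 legal moves → neither.

neither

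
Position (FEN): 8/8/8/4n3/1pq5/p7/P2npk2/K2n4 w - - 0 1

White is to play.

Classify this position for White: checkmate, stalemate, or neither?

White to move; white king on a1.
In check: no.
King squares — b1: attacked by Nd2; a2: own pawn; b2: attacked by Nd1.
Legal moves for White: none.
Not in check and no legal moves → stalemate.

stalemate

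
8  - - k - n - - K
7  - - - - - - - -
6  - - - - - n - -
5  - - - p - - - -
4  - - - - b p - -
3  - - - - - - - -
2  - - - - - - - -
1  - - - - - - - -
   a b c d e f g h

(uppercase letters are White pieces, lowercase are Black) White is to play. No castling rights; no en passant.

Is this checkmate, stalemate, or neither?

White to move; white king on h8.
In check: no.
King squares — g7: attacked by Ne8; h7: attacked by Be4; g8: attacked by Nf6.
Legal moves for White: none.
Not in check and no legal moves → stalemate.

stalemate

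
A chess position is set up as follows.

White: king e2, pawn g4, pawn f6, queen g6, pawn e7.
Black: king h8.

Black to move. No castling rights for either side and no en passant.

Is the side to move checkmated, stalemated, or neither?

Black to move; black king on h8.
In check: no.
King squares — g7: attacked by Pf6; h7: attacked by Qg6; g8: attacked by Qg6.
Legal moves for Black: none.
Not in check and no legal moves → stalemate.

stalemate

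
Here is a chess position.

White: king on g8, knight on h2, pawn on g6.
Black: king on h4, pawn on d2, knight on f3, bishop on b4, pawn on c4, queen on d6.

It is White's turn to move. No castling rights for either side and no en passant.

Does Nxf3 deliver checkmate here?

After Nxf3: black king on h4; in check: yes, from the white knight on f3.
Black has 4 legal replies: Kh5, Kg4, Kh3, Kg3.
In check but a legal move exists → not checkmate.

no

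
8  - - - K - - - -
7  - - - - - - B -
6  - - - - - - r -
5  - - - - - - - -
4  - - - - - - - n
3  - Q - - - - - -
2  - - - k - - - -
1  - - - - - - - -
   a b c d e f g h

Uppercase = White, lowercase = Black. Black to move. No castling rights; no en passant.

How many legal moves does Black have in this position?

19

Black to move; king on d2.
In check: no.
Legal moves: Rxg7, Rh6, Rf6, Re6, Rd6+, Rc6, Rb6, Ra6, Rg5, Rg4, Rg3, Rg2, Rg1, Nf5, Nf3, Ng2, Ke2, Ke1, Kc1.
Count: 19.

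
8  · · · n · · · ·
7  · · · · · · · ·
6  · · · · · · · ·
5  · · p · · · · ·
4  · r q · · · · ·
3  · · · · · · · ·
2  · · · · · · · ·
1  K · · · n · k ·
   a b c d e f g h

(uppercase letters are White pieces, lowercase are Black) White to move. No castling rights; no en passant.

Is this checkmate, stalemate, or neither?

stalemate

White to move; white king on a1.
In check: no.
King squares — b1: attacked by Rb4; a2: attacked by Qc4; b2: attacked by Rb4.
Legal moves for White: none.
Not in check and no legal moves → stalemate.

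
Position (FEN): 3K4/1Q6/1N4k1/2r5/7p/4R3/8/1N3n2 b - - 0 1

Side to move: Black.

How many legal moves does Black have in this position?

Black to move; king on g6.
In check: no.
Legal moves: Kh6, Kf6, Kh5, Kg5, Kf5, Rc8+, Rc7, Rc6, Rh5, Rg5, Rf5, Re5, Rd5+, Rb5, Ra5, Rc4, Rc3, Rc2, Rc1, Ng3, Nxe3, Nh2, Nd2, h3.
Count: 24.

24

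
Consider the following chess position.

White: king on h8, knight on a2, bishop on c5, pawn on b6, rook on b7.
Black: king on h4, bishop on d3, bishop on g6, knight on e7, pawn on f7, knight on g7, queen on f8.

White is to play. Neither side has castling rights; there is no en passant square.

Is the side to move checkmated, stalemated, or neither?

checkmate

White to move; white king on h8.
In check: yes, from the black queen on f8.
King squares — g7: attacked by Qf8; h7: attacked by Bg6; g8: attacked by Ne7.
Legal moves for White: none.
In check with no legal moves → checkmate.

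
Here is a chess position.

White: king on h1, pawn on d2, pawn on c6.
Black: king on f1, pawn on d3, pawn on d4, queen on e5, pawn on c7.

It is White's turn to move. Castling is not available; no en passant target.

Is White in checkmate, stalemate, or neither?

White to move; white king on h1.
In check: no.
King squares — g1: attacked by Kf1; g2: attacked by Kf1; h2: attacked by Qe5.
Legal moves for White: none.
Not in check and no legal moves → stalemate.

stalemate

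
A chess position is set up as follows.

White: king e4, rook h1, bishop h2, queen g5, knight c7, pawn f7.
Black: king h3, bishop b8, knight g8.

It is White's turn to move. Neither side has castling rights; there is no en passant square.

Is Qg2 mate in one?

After Qg2: black king on h3; in check: yes, from the white queen on g2.
Black has 2 legal replies: Kh4, Kxg2.
In check but a legal move exists → not checkmate.

no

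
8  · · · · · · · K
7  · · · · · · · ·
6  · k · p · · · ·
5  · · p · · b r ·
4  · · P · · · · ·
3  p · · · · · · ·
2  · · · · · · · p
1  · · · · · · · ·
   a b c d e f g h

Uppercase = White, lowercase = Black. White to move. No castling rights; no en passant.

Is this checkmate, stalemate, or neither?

stalemate

White to move; white king on h8.
In check: no.
King squares — g7: attacked by Rg5; h7: attacked by Bf5; g8: attacked by Rg5.
Legal moves for White: none.
Not in check and no legal moves → stalemate.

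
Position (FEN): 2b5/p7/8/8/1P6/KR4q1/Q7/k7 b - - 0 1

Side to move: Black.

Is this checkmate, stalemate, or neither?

checkmate

Black to move; black king on a1.
In check: yes, from the white queen on a2.
King squares — b1: attacked by Qa2; a2: attacked by Ka3; b2: attacked by Qa2.
Legal moves for Black: none.
In check with no legal moves → checkmate.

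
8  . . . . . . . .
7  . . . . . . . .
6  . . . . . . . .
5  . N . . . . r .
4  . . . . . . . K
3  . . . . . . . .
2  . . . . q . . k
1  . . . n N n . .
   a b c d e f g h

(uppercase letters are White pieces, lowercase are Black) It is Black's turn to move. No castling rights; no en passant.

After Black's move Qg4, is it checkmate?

After Qg4: white king on h4; in check: yes, from the black queen on g4.
King squares — g3: attacked by Nf1; h3: attacked by Kh2; g4: attacked by Rg5; g5: attacked by Qg4; h5: attacked by Qg4.
White has no legal moves → checkmate.

yes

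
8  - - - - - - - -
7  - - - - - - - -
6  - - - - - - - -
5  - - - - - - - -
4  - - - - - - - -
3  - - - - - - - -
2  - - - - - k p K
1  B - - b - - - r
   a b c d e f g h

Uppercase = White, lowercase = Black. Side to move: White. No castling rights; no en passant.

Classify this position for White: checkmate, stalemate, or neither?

White to move; white king on h2.
In check: yes, from the black rook on h1.
King squares — g1: attacked by Rh1; h1: attacked by Pg2; g2: attacked by Kf2; g3: attacked by Kf2; h3: attacked by Rh1.
Legal moves for White: none.
In check with no legal moves → checkmate.

checkmate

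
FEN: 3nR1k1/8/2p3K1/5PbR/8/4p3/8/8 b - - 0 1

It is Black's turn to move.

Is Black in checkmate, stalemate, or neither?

Black to move; black king on g8.
In check: yes, from the white rook on e8.
King squares — f7: attacked by Kg6; g7: attacked by Kg6; h7: attacked by Rh5; f8: attacked by Re8; h8: attacked by Rh5.
Legal moves for Black: none.
In check with no legal moves → checkmate.

checkmate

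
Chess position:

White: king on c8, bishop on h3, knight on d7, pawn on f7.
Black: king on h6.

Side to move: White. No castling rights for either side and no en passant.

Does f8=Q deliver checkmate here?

no

After f8=Q: black king on h6; in check: yes, from the white queen on f8.
Black has 4 legal replies: Kh7, Kg6, Kh5, Kg5.
In check but a legal move exists → not checkmate.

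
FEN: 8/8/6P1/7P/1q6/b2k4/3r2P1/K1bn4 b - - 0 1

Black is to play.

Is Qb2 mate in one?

After Qb2: white king on a1; in check: yes, from the black queen on b2.
King squares — b1: attacked by Qb2; a2: attacked by Qb2; b2: attacked by Bc1.
White has no legal moves → checkmate.

yes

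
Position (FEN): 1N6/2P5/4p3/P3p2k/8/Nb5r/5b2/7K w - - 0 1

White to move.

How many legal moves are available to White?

1

White to move; king on h1.
In check: yes, from the black rook on h3.
Legal moves: Kg2.
Count: 1.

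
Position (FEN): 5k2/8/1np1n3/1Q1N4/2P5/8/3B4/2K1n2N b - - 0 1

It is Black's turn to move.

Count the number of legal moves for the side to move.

Black to move; king on f8.
In check: no.
Legal moves: Kg8, Ke8, Kg7, Kf7, Nd8, Ng7, Nc7, Ng5, Nc5, Nf4, Nd4, Nc8, Na8, Nd7, Nxd5, Nxc4, Na4, Nf3, Nd3+, Ng2, Nc2, cxd5, cxb5, c5.
Count: 24.

24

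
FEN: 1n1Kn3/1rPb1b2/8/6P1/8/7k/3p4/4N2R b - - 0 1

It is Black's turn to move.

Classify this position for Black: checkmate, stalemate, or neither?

neither

Black to move; black king on h3.
In check: yes, from the white rook on h1.
Legal moves for Black: Kg4, Kg3.
Black is in check but has 2 legal moves → neither.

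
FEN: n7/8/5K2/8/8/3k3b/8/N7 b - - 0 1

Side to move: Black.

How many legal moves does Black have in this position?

16

Black to move; king on d3.
In check: no.
Legal moves: Nc7, Nb6, Bc8, Bd7, Be6, Bf5, Bg4, Bg2, Bf1, Ke4, Kd4, Kc4, Ke3, Kc3, Ke2, Kd2.
Count: 16.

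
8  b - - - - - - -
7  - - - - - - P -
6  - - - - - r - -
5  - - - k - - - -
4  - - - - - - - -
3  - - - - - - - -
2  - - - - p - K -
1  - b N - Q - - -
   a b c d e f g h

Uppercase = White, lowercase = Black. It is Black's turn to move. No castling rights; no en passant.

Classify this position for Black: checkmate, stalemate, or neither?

Black to move; black king on d5.
In check: no.
Legal moves for Black include: Bb7, Bc6, Rf8, Rf7, Rh6, Rg6+, Re6, Rd6, Rc6, Rb6, Ra6, Rf5, Rf4, Rf3, Rf2+, Rf1, Ke6+, Kd6+, ... (list truncated; more exist).
Black has legal moves and is not in check → neither.

neither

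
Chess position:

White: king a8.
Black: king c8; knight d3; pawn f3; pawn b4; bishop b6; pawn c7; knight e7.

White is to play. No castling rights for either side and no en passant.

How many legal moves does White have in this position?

0

White to move; king on a8.
In check: no.
Legal moves: none.
Count: 0.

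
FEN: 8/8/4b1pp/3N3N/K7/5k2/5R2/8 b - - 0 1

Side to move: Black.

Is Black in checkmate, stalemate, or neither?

Black to move; black king on f3.
In check: yes, from the white rook on f2.
Legal moves for Black: Kg4, Ke4, Kxf2.
Black is in check but has 3 legal moves → neither.

neither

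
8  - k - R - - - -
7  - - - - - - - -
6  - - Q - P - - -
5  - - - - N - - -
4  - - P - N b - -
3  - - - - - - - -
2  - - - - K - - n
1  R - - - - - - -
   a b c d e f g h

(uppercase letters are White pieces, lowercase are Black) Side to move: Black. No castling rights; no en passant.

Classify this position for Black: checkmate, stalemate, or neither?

Black to move; black king on b8.
In check: yes, from the white rook on d8.
King squares — a7: attacked by Ra1; b7: attacked by Qc6; c7: attacked by Qc6; a8: attacked by Ra1; c8: attacked by Qc6.
Legal moves for Black: none.
In check with no legal moves → checkmate.

checkmate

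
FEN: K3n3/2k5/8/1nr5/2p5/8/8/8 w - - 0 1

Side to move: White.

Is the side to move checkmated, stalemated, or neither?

stalemate

White to move; white king on a8.
In check: no.
King squares — a7: attacked by Nb5; b7: attacked by Kc7; b8: attacked by Kc7.
Legal moves for White: none.
Not in check and no legal moves → stalemate.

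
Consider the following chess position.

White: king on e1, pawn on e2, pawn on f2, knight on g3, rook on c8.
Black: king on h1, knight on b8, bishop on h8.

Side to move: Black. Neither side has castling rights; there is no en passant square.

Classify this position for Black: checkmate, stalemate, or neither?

Black to move; black king on h1.
In check: yes, from the white knight on g3.
Legal moves for Black: Kh2, Kg2, Kg1.
Black is in check but has 3 legal moves → neither.

neither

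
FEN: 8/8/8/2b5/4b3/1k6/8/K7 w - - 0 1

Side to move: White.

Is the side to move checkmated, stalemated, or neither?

White to move; white king on a1.
In check: no.
King squares — b1: attacked by Be4; a2: attacked by Kb3; b2: attacked by Kb3.
Legal moves for White: none.
Not in check and no legal moves → stalemate.

stalemate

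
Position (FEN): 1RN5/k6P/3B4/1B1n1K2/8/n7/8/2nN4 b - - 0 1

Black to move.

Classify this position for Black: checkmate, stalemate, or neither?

checkmate

Black to move; black king on a7.
In check: yes, from the white knight on c8.
King squares — a6: attacked by Bb5; b6: attacked by Rb8; b7: attacked by Rb8; a8: attacked by Rb8; b8: attacked by Bd6.
Legal moves for Black: none.
In check with no legal moves → checkmate.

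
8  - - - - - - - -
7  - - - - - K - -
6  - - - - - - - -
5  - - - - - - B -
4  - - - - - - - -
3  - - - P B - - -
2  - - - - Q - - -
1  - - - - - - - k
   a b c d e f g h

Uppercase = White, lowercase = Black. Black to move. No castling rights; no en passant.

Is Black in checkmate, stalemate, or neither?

Black to move; black king on h1.
In check: no.
King squares — g1: attacked by Be3; g2: attacked by Qe2; h2: attacked by Qe2.
Legal moves for Black: none.
Not in check and no legal moves → stalemate.

stalemate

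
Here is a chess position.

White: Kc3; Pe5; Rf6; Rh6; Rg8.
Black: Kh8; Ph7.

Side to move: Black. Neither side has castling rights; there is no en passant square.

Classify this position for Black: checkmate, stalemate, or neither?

neither

Black to move; black king on h8.
In check: yes, from the white rook on g8.
King squares — g7: attacked by Rg8; h7: own pawn; g8: available.
Legal moves for Black: Kxg8.
Black is in check but has 1 legal move → neither.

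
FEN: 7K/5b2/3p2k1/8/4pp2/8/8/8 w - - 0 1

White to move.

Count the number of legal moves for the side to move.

0

White to move; king on h8.
In check: no.
Legal moves: none.
Count: 0.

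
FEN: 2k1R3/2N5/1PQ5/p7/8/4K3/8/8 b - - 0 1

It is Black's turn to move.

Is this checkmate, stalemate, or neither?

Black to move; black king on c8.
In check: yes, from the white rook on e8.
King squares — b7: attacked by Qc6; c7: attacked by Pb6; d7: attacked by Qc6; b8: attacked by Re8; d8: attacked by Re8.
Legal moves for Black: none.
In check with no legal moves → checkmate.

checkmate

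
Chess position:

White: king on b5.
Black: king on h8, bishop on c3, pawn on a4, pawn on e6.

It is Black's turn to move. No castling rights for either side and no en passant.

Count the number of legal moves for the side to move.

Black to move; king on h8.
In check: no.
Legal moves: Kg8, Kh7, Kg7, Bg7, Bf6, Be5, Ba5, Bd4, Bb4, Bd2, Bb2, Be1, Ba1, e5, a3.
Count: 15.

15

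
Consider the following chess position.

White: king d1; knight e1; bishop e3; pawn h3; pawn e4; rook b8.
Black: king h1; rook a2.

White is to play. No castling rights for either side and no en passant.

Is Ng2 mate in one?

After Ng2: black king on h1; in check: no.
Black is not in check, so this cannot be checkmate.

no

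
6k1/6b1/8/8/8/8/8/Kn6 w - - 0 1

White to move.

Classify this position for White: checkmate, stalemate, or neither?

White to move; white king on a1.
In check: yes, from the black bishop on g7.
King squares — b1: available; a2: available; b2: attacked by Bg7.
Legal moves for White: Ka2, Kxb1.
White is in check but has 2 legal moves → neither.

neither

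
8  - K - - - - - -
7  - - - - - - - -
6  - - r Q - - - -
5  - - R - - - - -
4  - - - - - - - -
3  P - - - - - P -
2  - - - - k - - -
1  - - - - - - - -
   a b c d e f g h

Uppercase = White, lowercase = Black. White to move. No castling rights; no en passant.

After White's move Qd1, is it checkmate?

no

After Qd1: black king on e2; in check: yes, from the white queen on d1.
Black has 3 legal replies: Ke3, Kf2, Kxd1.
In check but a legal move exists → not checkmate.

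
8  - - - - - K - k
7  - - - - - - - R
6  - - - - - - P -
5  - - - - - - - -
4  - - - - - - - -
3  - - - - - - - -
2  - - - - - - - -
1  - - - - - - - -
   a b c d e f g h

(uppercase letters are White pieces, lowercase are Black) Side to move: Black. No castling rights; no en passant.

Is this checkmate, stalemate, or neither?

Black to move; black king on h8.
In check: yes, from the white rook on h7.
King squares — g7: attacked by Rh7; h7: attacked by Pg6; g8: attacked by Kf8.
Legal moves for Black: none.
In check with no legal moves → checkmate.

checkmate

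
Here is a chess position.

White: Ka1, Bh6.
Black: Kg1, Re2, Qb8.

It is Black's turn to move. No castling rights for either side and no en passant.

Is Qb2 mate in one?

yes

After Qb2: white king on a1; in check: yes, from the black queen on b2.
King squares — b1: attacked by Qb2; a2: attacked by Qb2; b2: attacked by Re2.
White has no legal moves → checkmate.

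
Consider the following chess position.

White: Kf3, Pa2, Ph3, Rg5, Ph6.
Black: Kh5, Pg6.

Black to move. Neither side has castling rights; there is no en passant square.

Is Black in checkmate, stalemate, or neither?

neither

Black to move; black king on h5.
In check: yes, from the white rook on g5.
Legal moves for Black: Kxh6, Kxg5, Kh4.
Black is in check but has 3 legal moves → neither.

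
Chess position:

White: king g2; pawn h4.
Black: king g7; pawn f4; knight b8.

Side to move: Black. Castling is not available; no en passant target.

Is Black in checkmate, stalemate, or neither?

Black to move; black king on g7.
In check: no.
Legal moves for Black: Nd7, Nc6, Na6, Kh8, Kg8, Kf8, Kh7, Kf7, Kh6, Kg6, Kf6, f3+.
Black has 12 legal moves and is not in check → neither.

neither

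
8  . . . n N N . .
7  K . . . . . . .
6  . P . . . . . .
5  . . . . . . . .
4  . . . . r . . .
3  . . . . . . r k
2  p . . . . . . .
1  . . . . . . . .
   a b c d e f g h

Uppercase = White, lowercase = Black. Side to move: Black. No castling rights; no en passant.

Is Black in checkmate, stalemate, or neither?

neither

Black to move; black king on h3.
In check: no.
Legal moves for Black include: Nf7, Nb7, Ne6, Nc6+, Rxe8, Re7+, Re6, Re5, Rh4, Reg4, Rf4, Rd4, Rc4, Rb4, Ra4+, Ree3, Re2, Re1, ... (list truncated; more exist).
Black has legal moves and is not in check → neither.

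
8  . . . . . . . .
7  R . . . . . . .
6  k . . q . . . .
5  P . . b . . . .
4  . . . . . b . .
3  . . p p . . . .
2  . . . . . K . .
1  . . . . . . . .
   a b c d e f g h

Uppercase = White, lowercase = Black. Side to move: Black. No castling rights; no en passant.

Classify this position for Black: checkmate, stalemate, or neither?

Black to move; black king on a6.
In check: yes, from the white rook on a7.
Legal moves for Black: Kxa7, Kb5.
Black is in check but has 2 legal moves → neither.

neither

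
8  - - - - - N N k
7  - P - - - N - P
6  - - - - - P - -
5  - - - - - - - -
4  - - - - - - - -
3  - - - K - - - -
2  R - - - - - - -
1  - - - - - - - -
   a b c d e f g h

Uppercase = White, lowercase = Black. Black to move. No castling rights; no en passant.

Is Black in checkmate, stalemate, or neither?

Black to move; black king on h8.
In check: yes, from the white knight on f7.
King squares — g7: attacked by Pf6; h7: attacked by Nf8; g8: attacked by Ph7.
Legal moves for Black: none.
In check with no legal moves → checkmate.

checkmate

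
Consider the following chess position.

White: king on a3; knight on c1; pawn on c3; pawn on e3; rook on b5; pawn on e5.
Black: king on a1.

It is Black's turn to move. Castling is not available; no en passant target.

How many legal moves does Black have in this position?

0

Black to move; king on a1.
In check: no.
Legal moves: none.
Count: 0.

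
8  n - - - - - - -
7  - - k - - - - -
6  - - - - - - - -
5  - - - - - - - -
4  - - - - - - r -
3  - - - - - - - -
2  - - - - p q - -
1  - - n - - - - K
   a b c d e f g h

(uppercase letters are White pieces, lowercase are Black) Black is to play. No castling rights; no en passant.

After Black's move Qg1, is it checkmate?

After Qg1: white king on h1; in check: yes, from the black queen on g1.
King squares — g1: attacked by Rg4; g2: attacked by Qg1; h2: attacked by Qg1.
White has no legal moves → checkmate.

yes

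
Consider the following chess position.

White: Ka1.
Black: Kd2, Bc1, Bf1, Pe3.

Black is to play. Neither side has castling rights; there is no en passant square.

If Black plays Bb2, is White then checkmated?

no

After Bb2: white king on a1; in check: yes, from the black bishop on b2.
White has 3 legal replies: Kxb2, Ka2, Kb1.
In check but a legal move exists → not checkmate.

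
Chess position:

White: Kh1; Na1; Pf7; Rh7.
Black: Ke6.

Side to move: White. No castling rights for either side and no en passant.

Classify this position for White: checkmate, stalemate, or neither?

White to move; white king on h1.
In check: no.
Legal moves for White: Rh8, Rg7, Rh6+, Rh5, Rh4, Rh3, Rh2, Kh2, Kg2, Kg1, Nb3, Nc2, f8=Q, f8=R, f8=B, f8=N+.
White has 16 legal moves and is not in check → neither.

neither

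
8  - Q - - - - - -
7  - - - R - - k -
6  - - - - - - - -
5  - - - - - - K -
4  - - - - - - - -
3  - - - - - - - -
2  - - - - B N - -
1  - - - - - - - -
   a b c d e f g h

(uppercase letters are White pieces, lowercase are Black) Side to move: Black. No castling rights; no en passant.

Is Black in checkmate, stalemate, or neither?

checkmate

Black to move; black king on g7.
In check: yes, from the white rook on d7.
King squares — f6: attacked by Kg5; g6: attacked by Kg5; h6: attacked by Kg5; f7: attacked by Rd7; h7: attacked by Rd7; f8: attacked by Qb8; g8: attacked by Qb8; h8: attacked by Qb8.
Legal moves for Black: none.
In check with no legal moves → checkmate.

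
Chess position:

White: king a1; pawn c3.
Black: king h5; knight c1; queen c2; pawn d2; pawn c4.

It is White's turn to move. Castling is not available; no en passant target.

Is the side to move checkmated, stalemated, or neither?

stalemate

White to move; white king on a1.
In check: no.
King squares — b1: attacked by Qc2; a2: attacked by Nc1; b2: attacked by Qc2.
Legal moves for White: none.
Not in check and no legal moves → stalemate.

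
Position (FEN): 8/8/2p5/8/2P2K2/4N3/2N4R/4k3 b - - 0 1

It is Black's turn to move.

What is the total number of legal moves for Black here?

0

Black to move; king on e1.
In check: yes, from the white knight on c2.
Legal moves: none.
Count: 0.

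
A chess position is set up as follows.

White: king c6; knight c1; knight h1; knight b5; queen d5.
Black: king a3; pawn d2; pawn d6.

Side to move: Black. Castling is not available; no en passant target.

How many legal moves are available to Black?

Black to move; king on a3.
In check: yes, from the white knight on b5.
Legal moves: Kb4, Ka4, Kb2.
Count: 3.

3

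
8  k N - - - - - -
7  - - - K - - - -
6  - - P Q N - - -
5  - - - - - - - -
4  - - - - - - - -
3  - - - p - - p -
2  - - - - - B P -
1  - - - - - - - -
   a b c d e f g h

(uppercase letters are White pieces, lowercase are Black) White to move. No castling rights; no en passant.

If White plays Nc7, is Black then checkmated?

no

After Nc7: black king on a8; in check: yes, from the white knight on c7.
Black has 1 legal reply: Kxb8.
In check but a legal move exists → not checkmate.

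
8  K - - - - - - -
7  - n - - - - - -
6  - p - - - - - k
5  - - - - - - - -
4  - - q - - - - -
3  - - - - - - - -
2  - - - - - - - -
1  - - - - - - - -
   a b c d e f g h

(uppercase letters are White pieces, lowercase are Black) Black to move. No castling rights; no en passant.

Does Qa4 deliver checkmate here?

no

After Qa4: white king on a8; in check: yes, from the black queen on a4.
White has 2 legal replies: Kb8, Kxb7.
In check but a legal move exists → not checkmate.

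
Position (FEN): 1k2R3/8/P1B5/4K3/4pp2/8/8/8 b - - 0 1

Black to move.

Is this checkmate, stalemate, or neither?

neither

Black to move; black king on b8.
In check: yes, from the white rook on e8.
King squares — a7: available; b7: attacked by Pa6; c7: available; a8: attacked by Bc6; c8: attacked by Re8.
Legal moves for Black: Kc7, Ka7.
Black is in check but has 2 legal moves → neither.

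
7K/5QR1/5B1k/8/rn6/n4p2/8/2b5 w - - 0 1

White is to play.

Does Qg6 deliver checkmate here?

yes

After Qg6: black king on h6; in check: yes, from the white queen on g6.
King squares — g5: attacked by Bf6; h5: attacked by Qg6; g6: attacked by Rg7; g7: attacked by Bf6; h7: attacked by Qg6.
Black has no legal moves → checkmate.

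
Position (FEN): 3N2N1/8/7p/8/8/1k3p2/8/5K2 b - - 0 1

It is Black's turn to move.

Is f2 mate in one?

After f2: white king on f1; in check: no.
White is not in check, so this cannot be checkmate.

no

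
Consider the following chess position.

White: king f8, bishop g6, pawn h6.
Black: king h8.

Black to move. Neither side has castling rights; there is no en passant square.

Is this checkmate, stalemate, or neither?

Black to move; black king on h8.
In check: no.
King squares — g7: attacked by Ph6; h7: attacked by Bg6; g8: attacked by Kf8.
Legal moves for Black: none.
Not in check and no legal moves → stalemate.

stalemate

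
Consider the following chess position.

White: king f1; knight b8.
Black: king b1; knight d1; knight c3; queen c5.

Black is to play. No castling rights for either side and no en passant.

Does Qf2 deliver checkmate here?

yes

After Qf2: white king on f1; in check: yes, from the black queen on f2.
King squares — e1: attacked by Qf2; g1: attacked by Qf2; e2: attacked by Qf2; f2: attacked by Nd1; g2: attacked by Qf2.
White has no legal moves → checkmate.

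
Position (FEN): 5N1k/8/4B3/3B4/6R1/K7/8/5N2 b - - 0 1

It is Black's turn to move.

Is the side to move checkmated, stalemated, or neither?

stalemate

Black to move; black king on h8.
In check: no.
King squares — g7: attacked by Rg4; h7: attacked by Nf8; g8: attacked by Rg4.
Legal moves for Black: none.
Not in check and no legal moves → stalemate.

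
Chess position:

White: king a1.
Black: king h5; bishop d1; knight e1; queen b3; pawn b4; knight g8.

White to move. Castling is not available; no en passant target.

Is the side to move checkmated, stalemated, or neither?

White to move; white king on a1.
In check: no.
King squares — b1: attacked by Qb3; a2: attacked by Qb3; b2: attacked by Qb3.
Legal moves for White: none.
Not in check and no legal moves → stalemate.

stalemate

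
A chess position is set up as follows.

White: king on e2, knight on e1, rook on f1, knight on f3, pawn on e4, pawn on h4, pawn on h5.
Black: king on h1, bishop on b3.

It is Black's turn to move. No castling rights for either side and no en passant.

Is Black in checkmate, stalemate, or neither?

checkmate

Black to move; black king on h1.
In check: yes, from the white rook on f1.
King squares — g1: attacked by Rf1; g2: attacked by Ne1; h2: attacked by Nf3.
Legal moves for Black: none.
In check with no legal moves → checkmate.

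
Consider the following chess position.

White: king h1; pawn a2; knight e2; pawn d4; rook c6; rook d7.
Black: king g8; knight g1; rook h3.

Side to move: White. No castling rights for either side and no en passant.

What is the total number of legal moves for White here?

2

White to move; king on h1.
In check: yes, from the black rook on h3.
Legal moves: Kg2, Kxg1.
Count: 2.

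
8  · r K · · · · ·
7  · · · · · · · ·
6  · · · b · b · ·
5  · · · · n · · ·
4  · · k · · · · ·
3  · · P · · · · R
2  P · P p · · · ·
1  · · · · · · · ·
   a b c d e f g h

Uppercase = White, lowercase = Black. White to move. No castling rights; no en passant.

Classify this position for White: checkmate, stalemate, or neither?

White to move; white king on c8.
In check: yes, from the black rook on b8.
King squares — b7: attacked by Rb8; c7: attacked by Bd6; d7: attacked by Ne5; b8: attacked by Bd6; d8: attacked by Bf6.
Legal moves for White: none.
In check with no legal moves → checkmate.

checkmate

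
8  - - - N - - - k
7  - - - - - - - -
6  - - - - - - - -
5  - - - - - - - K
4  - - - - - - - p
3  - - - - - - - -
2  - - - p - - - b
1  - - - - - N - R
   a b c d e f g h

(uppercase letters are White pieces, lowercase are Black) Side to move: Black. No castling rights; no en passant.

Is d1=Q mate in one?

After d1=Q: white king on h5; in check: yes, from the black queen on d1.
White has 4 legal replies: Kh6, Kg6, Kg5, Kxh4.
In check but a legal move exists → not checkmate.

no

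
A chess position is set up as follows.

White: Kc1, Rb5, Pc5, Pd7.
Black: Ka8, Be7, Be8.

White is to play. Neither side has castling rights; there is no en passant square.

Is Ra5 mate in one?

no

After Ra5: black king on a8; in check: yes, from the white rook on a5.
Black has 2 legal replies: Kb8, Kb7.
In check but a legal move exists → not checkmate.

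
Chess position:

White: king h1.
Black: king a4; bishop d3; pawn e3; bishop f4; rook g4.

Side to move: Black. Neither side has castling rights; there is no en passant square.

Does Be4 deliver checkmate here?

yes

After Be4: white king on h1; in check: yes, from the black bishop on e4.
King squares — g1: attacked by Rg4; g2: attacked by Be4; h2: attacked by Bf4.
White has no legal moves → checkmate.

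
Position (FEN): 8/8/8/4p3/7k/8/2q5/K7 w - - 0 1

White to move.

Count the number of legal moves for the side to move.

White to move; king on a1.
In check: no.
Legal moves: none.
Count: 0.

0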